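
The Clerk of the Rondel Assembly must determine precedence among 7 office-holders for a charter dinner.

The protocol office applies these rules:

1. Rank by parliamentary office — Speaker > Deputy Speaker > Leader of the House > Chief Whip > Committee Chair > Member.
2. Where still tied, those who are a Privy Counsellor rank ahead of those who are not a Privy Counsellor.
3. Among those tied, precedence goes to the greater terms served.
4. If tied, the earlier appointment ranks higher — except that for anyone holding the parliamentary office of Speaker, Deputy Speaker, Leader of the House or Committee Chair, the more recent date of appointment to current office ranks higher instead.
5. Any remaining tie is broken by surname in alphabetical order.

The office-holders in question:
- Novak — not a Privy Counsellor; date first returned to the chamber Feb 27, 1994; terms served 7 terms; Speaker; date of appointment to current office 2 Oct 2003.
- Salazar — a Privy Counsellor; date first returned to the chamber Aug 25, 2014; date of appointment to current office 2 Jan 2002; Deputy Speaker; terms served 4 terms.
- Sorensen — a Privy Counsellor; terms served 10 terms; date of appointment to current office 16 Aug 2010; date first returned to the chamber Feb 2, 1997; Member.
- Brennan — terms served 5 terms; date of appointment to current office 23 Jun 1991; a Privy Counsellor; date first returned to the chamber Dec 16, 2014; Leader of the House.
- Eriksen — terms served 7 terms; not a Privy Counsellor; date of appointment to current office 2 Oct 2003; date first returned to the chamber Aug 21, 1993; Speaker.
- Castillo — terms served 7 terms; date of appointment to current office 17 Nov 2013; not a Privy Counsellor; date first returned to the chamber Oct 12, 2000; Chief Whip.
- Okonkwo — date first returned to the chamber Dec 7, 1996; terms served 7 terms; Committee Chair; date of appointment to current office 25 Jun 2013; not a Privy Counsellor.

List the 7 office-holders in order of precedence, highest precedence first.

By parliamentary office: Eriksen and Novak (Speaker); then Salazar (Deputy Speaker); then Brennan (Leader of the House); then Castillo (Chief Whip); then Okonkwo (Committee Chair); then Sorensen (Member).
Eriksen and Novak are each not a Privy Counsellor, so the next rule applies.
Eriksen and Novak both have terms served 7 terms, so the next rule applies.
Eriksen and Novak both have date of appointment to current office 2 Oct 2003, so the next rule applies.
Among Eriksen and Novak, alphabetically by surname: Eriksen before Novak.
Full order: Eriksen, Novak, Salazar, Brennan, Castillo, Okonkwo, Sorensen.

Eriksen, Novak, Salazar, Brennan, Castillo, Okonkwo, Sorensen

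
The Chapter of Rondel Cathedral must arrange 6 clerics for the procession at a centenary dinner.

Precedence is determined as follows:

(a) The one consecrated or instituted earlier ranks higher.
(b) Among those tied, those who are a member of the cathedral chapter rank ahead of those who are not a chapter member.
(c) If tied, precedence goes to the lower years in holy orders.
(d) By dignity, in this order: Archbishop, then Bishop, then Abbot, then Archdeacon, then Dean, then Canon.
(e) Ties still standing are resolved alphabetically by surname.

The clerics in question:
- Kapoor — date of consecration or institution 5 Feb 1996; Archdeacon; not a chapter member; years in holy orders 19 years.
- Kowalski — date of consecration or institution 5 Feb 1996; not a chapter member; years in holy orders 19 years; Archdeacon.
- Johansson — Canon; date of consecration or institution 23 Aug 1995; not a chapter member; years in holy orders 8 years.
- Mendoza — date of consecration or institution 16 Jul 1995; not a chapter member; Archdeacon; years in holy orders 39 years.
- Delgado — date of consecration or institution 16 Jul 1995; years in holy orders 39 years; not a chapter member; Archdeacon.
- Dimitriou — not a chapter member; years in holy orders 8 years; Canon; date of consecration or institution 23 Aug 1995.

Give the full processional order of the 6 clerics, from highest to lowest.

Delgado, Mendoza, Dimitriou, Johansson, Kapoor, Kowalski

By date of consecration or institution (earlier first): Delgado and Mendoza (both 16 Jul 1995); then Dimitriou and Johansson (both 23 Aug 1995); then Kapoor and Kowalski (both 5 Feb 1996).
Delgado and Mendoza are each not a chapter member, so the next rule applies.
Delgado and Mendoza both have years in holy orders 39 years, so the next rule applies.
Delgado and Mendoza are each Archdeacon, so the next rule applies.
Among Delgado and Mendoza, alphabetically by surname: Delgado before Mendoza.
Dimitriou and Johansson are each not a chapter member, so the next rule applies.
Dimitriou and Johansson both have years in holy orders 8 years, so the next rule applies.
Dimitriou and Johansson are each Canon, so the next rule applies.
Among Dimitriou and Johansson, alphabetically by surname: Dimitriou before Johansson.
Kapoor and Kowalski are each not a chapter member, so the next rule applies.
Kapoor and Kowalski both have years in holy orders 19 years, so the next rule applies.
Kapoor and Kowalski are each Archdeacon, so the next rule applies.
Among Kapoor and Kowalski, alphabetically by surname: Kapoor before Kowalski.
Full order: Delgado, Mendoza, Dimitriou, Johansson, Kapoor, Kowalski.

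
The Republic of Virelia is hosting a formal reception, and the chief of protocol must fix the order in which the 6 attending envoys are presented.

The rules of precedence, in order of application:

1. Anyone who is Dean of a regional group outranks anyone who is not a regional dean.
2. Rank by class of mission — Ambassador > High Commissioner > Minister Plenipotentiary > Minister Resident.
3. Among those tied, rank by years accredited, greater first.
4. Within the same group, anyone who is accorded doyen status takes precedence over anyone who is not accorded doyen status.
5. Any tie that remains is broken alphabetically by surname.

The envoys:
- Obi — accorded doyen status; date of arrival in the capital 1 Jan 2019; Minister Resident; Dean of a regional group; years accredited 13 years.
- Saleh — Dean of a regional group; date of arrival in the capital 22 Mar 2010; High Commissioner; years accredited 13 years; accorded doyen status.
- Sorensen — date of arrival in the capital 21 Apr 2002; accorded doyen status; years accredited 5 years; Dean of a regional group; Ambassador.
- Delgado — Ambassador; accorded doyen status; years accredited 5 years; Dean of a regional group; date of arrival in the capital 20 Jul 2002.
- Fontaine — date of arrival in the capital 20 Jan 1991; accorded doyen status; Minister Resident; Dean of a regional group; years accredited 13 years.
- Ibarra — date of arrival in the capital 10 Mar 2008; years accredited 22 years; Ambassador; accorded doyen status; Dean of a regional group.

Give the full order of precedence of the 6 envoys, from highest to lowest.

By the first rule: Ibarra, Delgado, Sorensen, Saleh, Fontaine and Obi (each Dean of a regional group).
Among Ibarra, Delgado, Sorensen, Saleh, Fontaine and Obi, by class of mission: Ibarra, Delgado and Sorensen (Ambassador) before Saleh (High Commissioner) before Fontaine and Obi (Minister Resident).
Among Ibarra, Delgado and Sorensen, by years accredited (higher first): Ibarra (22 years) before Delgado and Sorensen (5 years).
Delgado and Sorensen are each accorded doyen status, so the next rule applies.
Among Delgado and Sorensen, alphabetically by surname: Delgado before Sorensen.
Fontaine and Obi both have years accredited 13 years, so the next rule applies.
Fontaine and Obi are each accorded doyen status, so the next rule applies.
Among Fontaine and Obi, alphabetically by surname: Fontaine before Obi.
Full order: Ibarra, Delgado, Sorensen, Saleh, Fontaine, Obi.

Ibarra, Delgado, Sorensen, Saleh, Fontaine, Obi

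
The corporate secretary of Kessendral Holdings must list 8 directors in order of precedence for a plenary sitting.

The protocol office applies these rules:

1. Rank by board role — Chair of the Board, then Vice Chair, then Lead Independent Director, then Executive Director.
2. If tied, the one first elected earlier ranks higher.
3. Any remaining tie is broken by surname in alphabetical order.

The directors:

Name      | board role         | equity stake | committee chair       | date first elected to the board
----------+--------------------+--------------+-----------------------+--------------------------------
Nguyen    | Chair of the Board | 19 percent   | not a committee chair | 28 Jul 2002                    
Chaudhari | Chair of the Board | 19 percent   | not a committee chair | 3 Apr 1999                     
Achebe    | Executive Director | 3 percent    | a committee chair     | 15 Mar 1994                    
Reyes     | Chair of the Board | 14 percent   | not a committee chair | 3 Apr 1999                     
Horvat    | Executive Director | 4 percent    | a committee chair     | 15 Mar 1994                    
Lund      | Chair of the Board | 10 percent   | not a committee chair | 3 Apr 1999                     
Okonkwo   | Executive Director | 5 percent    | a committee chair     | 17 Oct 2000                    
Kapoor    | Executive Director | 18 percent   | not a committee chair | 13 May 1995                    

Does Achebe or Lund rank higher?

By board role: Chaudhari, Lund, Reyes and Nguyen (Chair of the Board); then Achebe, Horvat, Kapoor and Okonkwo (Executive Director).
Among Chaudhari, Lund, Reyes and Nguyen, by date first elected to the board (earlier first): Chaudhari, Lund and Reyes (3 Apr 1999) before Nguyen (28 Jul 2002).
Among Chaudhari, Lund and Reyes, alphabetically by surname: Chaudhari before Lund before Reyes.
Among Achebe, Horvat, Kapoor and Okonkwo, by date first elected to the board (earlier first): Achebe and Horvat (15 Mar 1994) before Kapoor (13 May 1995) before Okonkwo (17 Oct 2000).
Among Achebe and Horvat, alphabetically by surname: Achebe before Horvat.
So Lund takes precedence.

Lund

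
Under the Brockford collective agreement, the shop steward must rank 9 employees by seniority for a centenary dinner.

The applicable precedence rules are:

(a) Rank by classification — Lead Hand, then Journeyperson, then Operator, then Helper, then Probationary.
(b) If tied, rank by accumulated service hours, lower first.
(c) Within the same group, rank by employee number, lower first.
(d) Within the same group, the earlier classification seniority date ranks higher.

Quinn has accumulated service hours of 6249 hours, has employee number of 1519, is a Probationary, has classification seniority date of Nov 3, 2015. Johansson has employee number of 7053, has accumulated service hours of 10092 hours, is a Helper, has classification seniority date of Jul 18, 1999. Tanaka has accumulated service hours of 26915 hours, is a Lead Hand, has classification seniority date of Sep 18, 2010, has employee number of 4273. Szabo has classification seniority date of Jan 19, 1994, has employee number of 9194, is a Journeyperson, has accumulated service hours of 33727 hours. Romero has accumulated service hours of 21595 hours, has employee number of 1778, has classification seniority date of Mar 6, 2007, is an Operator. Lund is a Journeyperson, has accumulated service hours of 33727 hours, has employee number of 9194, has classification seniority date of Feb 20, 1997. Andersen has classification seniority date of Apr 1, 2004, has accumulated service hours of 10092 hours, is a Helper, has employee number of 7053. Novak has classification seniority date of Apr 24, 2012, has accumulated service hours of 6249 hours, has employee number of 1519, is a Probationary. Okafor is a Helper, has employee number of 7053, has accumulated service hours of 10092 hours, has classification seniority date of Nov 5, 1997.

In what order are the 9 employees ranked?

By classification: Tanaka (Lead Hand); then Szabo and Lund (Journeyperson); then Romero (Operator); then Okafor, Johansson and Andersen (Helper); then Novak and Quinn (Probationary).
Szabo and Lund both have accumulated service hours 33727 hours, so the next rule applies.
Szabo and Lund both have employee number 9194, so the next rule applies.
Among Szabo and Lund, by classification seniority date (earlier first): Szabo (Jan 19, 1994) before Lund (Feb 20, 1997).
Okafor, Johansson and Andersen all have accumulated service hours 10092 hours, so the next rule applies.
Okafor, Johansson and Andersen all have employee number 7053, so the next rule applies.
Among Okafor, Johansson and Andersen, by classification seniority date (earlier first): Okafor (Nov 5, 1997) before Johansson (Jul 18, 1999) before Andersen (Apr 1, 2004).
Novak and Quinn both have accumulated service hours 6249 hours, so the next rule applies.
Novak and Quinn both have employee number 1519, so the next rule applies.
Among Novak and Quinn, by classification seniority date (earlier first): Novak (Apr 24, 2012) before Quinn (Nov 3, 2015).
Full order: Tanaka, Szabo, Lund, Romero, Okafor, Johansson, Andersen, Novak, Quinn.

Tanaka, Szabo, Lund, Romero, Okafor, Johansson, Andersen, Novak, Quinn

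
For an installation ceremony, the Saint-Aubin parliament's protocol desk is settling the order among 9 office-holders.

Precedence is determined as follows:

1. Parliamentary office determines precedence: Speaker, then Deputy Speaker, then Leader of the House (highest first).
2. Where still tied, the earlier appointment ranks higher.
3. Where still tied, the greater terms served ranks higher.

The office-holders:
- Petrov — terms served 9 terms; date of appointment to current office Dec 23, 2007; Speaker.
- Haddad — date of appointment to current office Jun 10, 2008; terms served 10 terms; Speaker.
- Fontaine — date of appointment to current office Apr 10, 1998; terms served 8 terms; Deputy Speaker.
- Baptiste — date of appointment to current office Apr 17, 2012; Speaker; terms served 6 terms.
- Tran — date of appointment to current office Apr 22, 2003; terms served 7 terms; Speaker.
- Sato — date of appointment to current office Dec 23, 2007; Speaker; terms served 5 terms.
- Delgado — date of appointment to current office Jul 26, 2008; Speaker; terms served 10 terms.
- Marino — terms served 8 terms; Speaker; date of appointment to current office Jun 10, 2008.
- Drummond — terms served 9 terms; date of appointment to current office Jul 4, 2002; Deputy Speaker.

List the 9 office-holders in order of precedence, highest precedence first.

Tran, Petrov, Sato, Haddad, Marino, Delgado, Baptiste, Fontaine, Drummond

By parliamentary office: Tran, Petrov, Sato, Haddad, Marino, Delgado and Baptiste (Speaker); then Fontaine and Drummond (Deputy Speaker).
Among Tran, Petrov, Sato, Haddad, Marino, Delgado and Baptiste, by date of appointment to current office (earlier first): Tran (Apr 22, 2003) before Petrov and Sato (Dec 23, 2007) before Haddad and Marino (Jun 10, 2008) before Delgado (Jul 26, 2008) before Baptiste (Apr 17, 2012).
Among Petrov and Sato, by terms served (higher first): Petrov (9 terms) before Sato (5 terms).
Among Haddad and Marino, by terms served (higher first): Haddad (10 terms) before Marino (8 terms).
Among Fontaine and Drummond, by date of appointment to current office (earlier first): Fontaine (Apr 10, 1998) before Drummond (Jul 4, 2002).
Full order: Tran, Petrov, Sato, Haddad, Marino, Delgado, Baptiste, Fontaine, Drummond.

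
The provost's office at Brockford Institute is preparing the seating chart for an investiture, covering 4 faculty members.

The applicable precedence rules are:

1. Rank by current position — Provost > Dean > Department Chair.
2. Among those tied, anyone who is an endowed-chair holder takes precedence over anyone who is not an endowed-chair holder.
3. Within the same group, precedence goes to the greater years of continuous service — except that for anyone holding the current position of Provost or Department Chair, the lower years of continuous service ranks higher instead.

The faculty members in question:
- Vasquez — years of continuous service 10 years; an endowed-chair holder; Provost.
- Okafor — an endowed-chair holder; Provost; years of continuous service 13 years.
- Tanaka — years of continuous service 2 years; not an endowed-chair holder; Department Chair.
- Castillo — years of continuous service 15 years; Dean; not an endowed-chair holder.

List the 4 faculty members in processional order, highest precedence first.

Vasquez, Okafor, Castillo, Tanaka

By current position: Vasquez and Okafor (Provost); then Castillo (Dean); then Tanaka (Department Chair).
Vasquez and Okafor are each an endowed-chair holder, so the next rule applies.
Among Vasquez and Okafor, by years of continuous service (lower first) (reversed rule for this group): Vasquez (10 years) before Okafor (13 years).
Full order: Vasquez, Okafor, Castillo, Tanaka.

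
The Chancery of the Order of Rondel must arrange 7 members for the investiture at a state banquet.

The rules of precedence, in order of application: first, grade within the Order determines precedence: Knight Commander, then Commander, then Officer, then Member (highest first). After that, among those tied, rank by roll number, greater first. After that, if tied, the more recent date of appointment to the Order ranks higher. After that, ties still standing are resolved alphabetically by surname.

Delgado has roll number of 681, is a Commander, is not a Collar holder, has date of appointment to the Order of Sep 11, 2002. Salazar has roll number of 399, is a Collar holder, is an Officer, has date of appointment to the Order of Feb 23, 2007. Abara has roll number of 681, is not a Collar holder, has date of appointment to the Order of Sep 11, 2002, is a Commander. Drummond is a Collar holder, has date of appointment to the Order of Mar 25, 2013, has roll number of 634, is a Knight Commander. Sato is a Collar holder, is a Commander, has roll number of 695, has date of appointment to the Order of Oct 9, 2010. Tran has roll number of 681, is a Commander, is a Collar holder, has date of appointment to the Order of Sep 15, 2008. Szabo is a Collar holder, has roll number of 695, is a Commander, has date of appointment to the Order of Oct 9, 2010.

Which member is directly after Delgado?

Salazar

By grade within the Order: Drummond (Knight Commander); then Sato, Szabo, Tran, Abara and Delgado (Commander); then Salazar (Officer).
Among Sato, Szabo, Tran, Abara and Delgado, by roll number (higher first): Sato and Szabo (695) before Tran, Abara and Delgado (681).
Sato and Szabo both have date of appointment to the Order Oct 9, 2010, so the next rule applies.
Among Sato and Szabo, alphabetically by surname: Sato before Szabo.
Among Tran, Abara and Delgado, by date of appointment to the Order (later first): Tran (Sep 15, 2008) before Abara and Delgado (Sep 11, 2002).
Among Abara and Delgado, alphabetically by surname: Abara before Delgado.
Order: Drummond, Sato, Szabo, Tran, Abara, Delgado, Salazar.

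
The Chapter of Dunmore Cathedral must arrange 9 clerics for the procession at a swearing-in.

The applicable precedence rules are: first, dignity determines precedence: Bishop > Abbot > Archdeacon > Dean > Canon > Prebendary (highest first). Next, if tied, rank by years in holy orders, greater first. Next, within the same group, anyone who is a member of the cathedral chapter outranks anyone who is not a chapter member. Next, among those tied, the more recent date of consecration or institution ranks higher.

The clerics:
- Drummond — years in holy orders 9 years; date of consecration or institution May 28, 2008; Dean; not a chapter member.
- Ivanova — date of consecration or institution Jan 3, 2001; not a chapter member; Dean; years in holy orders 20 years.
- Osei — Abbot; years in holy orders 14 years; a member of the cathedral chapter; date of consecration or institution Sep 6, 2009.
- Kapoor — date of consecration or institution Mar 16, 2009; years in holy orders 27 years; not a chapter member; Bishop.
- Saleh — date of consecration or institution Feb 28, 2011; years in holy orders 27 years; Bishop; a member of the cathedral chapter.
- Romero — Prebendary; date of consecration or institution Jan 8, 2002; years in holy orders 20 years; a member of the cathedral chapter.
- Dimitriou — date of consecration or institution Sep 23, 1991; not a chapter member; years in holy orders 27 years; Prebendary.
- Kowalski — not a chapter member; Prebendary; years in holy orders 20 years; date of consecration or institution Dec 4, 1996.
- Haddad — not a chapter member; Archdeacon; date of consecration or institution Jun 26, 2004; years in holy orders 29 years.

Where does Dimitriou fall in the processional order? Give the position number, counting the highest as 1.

7

By dignity: Saleh and Kapoor (Bishop); then Osei (Abbot); then Haddad (Archdeacon); then Ivanova and Drummond (Dean); then Dimitriou, Romero and Kowalski (Prebendary).
Saleh and Kapoor both have years in holy orders 27 years, so the next rule applies.
Among Saleh and Kapoor, a member of the cathedral chapter before not a chapter member: Saleh (a member of the cathedral chapter) before Kapoor (not a chapter member).
Among Ivanova and Drummond, by years in holy orders (higher first): Ivanova (20 years) before Drummond (9 years).
Among Dimitriou, Romero and Kowalski, by years in holy orders (higher first): Dimitriou (27 years) before Romero and Kowalski (20 years).
Among Romero and Kowalski, a member of the cathedral chapter before not a chapter member: Romero (a member of the cathedral chapter) before Kowalski (not a chapter member).
Order: Saleh, Kapoor, Osei, Haddad, Ivanova, Drummond, Dimitriou, Romero, Kowalski. So position 7.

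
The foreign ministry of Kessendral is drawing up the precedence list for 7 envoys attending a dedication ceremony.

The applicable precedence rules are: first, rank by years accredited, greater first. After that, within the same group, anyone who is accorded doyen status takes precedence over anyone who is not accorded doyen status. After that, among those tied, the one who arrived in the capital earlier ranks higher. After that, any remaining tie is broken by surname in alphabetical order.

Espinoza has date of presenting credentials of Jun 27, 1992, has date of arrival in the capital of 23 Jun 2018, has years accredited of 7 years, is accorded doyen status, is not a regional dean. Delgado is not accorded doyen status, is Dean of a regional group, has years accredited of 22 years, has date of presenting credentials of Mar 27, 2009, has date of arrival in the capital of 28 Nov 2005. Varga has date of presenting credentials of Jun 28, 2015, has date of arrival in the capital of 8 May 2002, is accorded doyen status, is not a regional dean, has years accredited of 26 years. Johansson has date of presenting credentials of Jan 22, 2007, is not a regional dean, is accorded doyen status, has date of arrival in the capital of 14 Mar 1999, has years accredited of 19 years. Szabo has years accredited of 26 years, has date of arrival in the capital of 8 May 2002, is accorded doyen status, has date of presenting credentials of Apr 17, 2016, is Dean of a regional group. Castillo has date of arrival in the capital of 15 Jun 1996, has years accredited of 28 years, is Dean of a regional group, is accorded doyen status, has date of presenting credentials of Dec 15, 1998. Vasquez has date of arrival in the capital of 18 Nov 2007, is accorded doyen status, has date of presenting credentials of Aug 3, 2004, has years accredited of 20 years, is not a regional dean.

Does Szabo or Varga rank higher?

Szabo

By years accredited (higher first): Castillo (28 years); then Szabo and Varga (both 26 years); then Delgado (22 years); then Vasquez (20 years); then Johansson (19 years); then Espinoza (7 years).
Szabo and Varga are each accorded doyen status, so the next rule applies.
Szabo and Varga both have date of arrival in the capital 8 May 2002, so the next rule applies.
Among Szabo and Varga, alphabetically by surname: Szabo before Varga.
So Szabo takes precedence.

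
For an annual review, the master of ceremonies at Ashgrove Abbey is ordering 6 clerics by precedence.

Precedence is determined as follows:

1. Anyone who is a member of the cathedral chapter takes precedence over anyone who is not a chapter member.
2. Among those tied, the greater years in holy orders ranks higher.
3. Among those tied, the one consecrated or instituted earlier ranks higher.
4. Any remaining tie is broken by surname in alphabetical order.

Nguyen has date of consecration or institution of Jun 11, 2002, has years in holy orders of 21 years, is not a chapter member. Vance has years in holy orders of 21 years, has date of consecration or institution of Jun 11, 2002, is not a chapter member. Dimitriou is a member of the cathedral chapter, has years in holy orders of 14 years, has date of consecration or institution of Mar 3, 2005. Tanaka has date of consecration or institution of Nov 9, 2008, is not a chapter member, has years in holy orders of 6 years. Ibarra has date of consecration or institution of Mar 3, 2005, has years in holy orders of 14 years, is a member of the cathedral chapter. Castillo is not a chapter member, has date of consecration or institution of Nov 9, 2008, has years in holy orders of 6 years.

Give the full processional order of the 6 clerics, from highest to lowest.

By the first rule: Dimitriou and Ibarra (both a member of the cathedral chapter); then Nguyen, Vance, Castillo and Tanaka (each not a chapter member).
Dimitriou and Ibarra both have years in holy orders 14 years, so the next rule applies.
Dimitriou and Ibarra both have date of consecration or institution Mar 3, 2005, so the next rule applies.
Among Dimitriou and Ibarra, alphabetically by surname: Dimitriou before Ibarra.
Among Nguyen, Vance, Castillo and Tanaka, by years in holy orders (higher first): Nguyen and Vance (21 years) before Castillo and Tanaka (6 years).
Nguyen and Vance both have date of consecration or institution Jun 11, 2002, so the next rule applies.
Among Nguyen and Vance, alphabetically by surname: Nguyen before Vance.
Castillo and Tanaka both have date of consecration or institution Nov 9, 2008, so the next rule applies.
Among Castillo and Tanaka, alphabetically by surname: Castillo before Tanaka.
Full order: Dimitriou, Ibarra, Nguyen, Vance, Castillo, Tanaka.

Dimitriou, Ibarra, Nguyen, Vance, Castillo, Tanaka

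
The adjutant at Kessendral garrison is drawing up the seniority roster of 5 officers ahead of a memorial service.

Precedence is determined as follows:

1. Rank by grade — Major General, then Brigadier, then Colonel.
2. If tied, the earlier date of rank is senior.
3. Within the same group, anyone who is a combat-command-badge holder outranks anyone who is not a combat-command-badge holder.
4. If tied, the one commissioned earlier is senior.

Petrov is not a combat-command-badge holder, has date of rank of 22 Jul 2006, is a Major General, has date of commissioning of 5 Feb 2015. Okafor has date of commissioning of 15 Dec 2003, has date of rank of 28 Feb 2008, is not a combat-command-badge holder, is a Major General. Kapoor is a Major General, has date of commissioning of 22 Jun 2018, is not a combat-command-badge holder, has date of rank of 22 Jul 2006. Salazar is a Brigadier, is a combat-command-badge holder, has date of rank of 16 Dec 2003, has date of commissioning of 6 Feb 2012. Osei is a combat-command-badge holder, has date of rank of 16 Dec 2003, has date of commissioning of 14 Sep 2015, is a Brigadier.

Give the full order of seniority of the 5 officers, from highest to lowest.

By grade: Petrov, Kapoor and Okafor (Major General); then Salazar and Osei (Brigadier).
Among Petrov, Kapoor and Okafor, by date of rank (earlier first): Petrov and Kapoor (22 Jul 2006) before Okafor (28 Feb 2008).
Petrov and Kapoor are each not a combat-command-badge holder, so the next rule applies.
Among Petrov and Kapoor, by date of commissioning (earlier first): Petrov (5 Feb 2015) before Kapoor (22 Jun 2018).
Salazar and Osei both have date of rank 16 Dec 2003, so the next rule applies.
Salazar and Osei are each a combat-command-badge holder, so the next rule applies.
Among Salazar and Osei, by date of commissioning (earlier first): Salazar (6 Feb 2012) before Osei (14 Sep 2015).
Full order: Petrov, Kapoor, Okafor, Salazar, Osei.

Petrov, Kapoor, Okafor, Salazar, Osei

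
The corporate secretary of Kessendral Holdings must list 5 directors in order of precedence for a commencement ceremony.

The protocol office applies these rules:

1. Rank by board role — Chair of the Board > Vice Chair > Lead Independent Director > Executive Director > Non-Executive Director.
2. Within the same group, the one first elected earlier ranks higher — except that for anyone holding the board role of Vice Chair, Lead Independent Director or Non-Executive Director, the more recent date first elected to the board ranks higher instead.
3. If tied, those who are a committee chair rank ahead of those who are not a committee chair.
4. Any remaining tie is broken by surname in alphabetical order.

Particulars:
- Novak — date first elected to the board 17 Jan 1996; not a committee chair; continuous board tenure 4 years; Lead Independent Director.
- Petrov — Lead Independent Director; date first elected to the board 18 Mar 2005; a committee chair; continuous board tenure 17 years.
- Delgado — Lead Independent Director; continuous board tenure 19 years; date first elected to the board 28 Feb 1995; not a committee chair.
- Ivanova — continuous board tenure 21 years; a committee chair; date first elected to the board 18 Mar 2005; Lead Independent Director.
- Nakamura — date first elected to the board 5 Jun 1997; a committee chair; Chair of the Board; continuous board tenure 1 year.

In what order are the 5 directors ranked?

By board role: Nakamura (Chair of the Board); then Ivanova, Petrov, Novak and Delgado (Lead Independent Director).
Among Ivanova, Petrov, Novak and Delgado, by date first elected to the board (later first) (reversed rule for this group): Ivanova and Petrov (18 Mar 2005) before Novak (17 Jan 1996) before Delgado (28 Feb 1995).
Ivanova and Petrov are each a committee chair, so the next rule applies.
Among Ivanova and Petrov, alphabetically by surname: Ivanova before Petrov.
Full order: Nakamura, Ivanova, Petrov, Novak, Delgado.

Nakamura, Ivanova, Petrov, Novak, Delgado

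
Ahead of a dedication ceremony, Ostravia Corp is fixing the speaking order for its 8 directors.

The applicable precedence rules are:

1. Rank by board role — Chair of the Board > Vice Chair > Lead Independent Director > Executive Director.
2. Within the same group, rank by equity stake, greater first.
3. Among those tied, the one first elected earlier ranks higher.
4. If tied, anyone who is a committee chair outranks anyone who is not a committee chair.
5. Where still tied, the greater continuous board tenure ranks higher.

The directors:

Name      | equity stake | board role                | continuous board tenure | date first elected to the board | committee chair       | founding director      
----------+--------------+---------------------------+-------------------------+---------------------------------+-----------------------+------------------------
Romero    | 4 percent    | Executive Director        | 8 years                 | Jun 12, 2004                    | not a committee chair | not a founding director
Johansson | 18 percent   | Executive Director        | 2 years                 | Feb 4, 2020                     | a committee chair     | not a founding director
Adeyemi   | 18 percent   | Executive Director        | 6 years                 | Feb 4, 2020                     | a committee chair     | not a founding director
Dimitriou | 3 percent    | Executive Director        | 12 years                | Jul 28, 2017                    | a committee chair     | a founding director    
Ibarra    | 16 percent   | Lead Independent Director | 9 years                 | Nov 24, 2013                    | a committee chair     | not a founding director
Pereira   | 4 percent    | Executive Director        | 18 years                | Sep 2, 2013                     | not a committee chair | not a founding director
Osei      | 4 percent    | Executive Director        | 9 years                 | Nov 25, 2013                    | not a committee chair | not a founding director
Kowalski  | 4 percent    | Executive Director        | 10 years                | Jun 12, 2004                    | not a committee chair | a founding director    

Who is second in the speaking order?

By board role: Ibarra (Lead Independent Director); then Adeyemi, Johansson, Kowalski, Romero, Pereira, Osei and Dimitriou (Executive Director).
Among Adeyemi, Johansson, Kowalski, Romero, Pereira, Osei and Dimitriou, by equity stake (higher first): Adeyemi and Johansson (18 percent) before Kowalski, Romero, Pereira and Osei (4 percent) before Dimitriou (3 percent).
Adeyemi and Johansson both have date first elected to the board Feb 4, 2020, so the next rule applies.
Adeyemi and Johansson are each a committee chair, so the next rule applies.
Among Adeyemi and Johansson, by continuous board tenure (higher first): Adeyemi (6 years) before Johansson (2 years).
Among Kowalski, Romero, Pereira and Osei, by date first elected to the board (earlier first): Kowalski and Romero (Jun 12, 2004) before Pereira (Sep 2, 2013) before Osei (Nov 25, 2013).
Kowalski and Romero are each not a committee chair, so the next rule applies.
Among Kowalski and Romero, by continuous board tenure (higher first): Kowalski (10 years) before Romero (8 years).
Order: Ibarra, Adeyemi, Johansson, Kowalski, Romero, Pereira, Osei, Dimitriou.

Adeyemi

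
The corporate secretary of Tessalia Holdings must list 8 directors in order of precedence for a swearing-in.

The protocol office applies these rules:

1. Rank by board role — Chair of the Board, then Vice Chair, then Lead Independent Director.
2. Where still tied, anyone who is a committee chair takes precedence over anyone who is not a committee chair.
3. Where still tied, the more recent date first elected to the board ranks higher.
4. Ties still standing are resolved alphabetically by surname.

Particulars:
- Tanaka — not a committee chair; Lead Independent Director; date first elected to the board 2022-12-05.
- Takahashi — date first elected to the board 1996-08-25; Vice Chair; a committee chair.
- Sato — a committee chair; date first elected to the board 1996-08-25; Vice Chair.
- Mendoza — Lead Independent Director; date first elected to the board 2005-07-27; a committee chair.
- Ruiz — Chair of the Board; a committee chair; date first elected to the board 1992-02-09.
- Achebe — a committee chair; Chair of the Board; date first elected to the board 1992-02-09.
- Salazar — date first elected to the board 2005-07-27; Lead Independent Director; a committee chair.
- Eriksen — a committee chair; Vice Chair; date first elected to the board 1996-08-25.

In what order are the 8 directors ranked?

Achebe, Ruiz, Eriksen, Sato, Takahashi, Mendoza, Salazar, Tanaka

By board role: Achebe and Ruiz (Chair of the Board); then Eriksen, Sato and Takahashi (Vice Chair); then Mendoza, Salazar and Tanaka (Lead Independent Director).
Achebe and Ruiz are each a committee chair, so the next rule applies.
Achebe and Ruiz both have date first elected to the board 1992-02-09, so the next rule applies.
Among Achebe and Ruiz, alphabetically by surname: Achebe before Ruiz.
Eriksen, Sato and Takahashi are each a committee chair, so the next rule applies.
Eriksen, Sato and Takahashi all have date first elected to the board 1996-08-25, so the next rule applies.
Among Eriksen, Sato and Takahashi, alphabetically by surname: Eriksen before Sato before Takahashi.
Among Mendoza, Salazar and Tanaka, a committee chair before not a committee chair: Mendoza and Salazar (a committee chair) before Tanaka (not a committee chair).
Mendoza and Salazar both have date first elected to the board 2005-07-27, so the next rule applies.
Among Mendoza and Salazar, alphabetically by surname: Mendoza before Salazar.
Full order: Achebe, Ruiz, Eriksen, Sato, Takahashi, Mendoza, Salazar, Tanaka.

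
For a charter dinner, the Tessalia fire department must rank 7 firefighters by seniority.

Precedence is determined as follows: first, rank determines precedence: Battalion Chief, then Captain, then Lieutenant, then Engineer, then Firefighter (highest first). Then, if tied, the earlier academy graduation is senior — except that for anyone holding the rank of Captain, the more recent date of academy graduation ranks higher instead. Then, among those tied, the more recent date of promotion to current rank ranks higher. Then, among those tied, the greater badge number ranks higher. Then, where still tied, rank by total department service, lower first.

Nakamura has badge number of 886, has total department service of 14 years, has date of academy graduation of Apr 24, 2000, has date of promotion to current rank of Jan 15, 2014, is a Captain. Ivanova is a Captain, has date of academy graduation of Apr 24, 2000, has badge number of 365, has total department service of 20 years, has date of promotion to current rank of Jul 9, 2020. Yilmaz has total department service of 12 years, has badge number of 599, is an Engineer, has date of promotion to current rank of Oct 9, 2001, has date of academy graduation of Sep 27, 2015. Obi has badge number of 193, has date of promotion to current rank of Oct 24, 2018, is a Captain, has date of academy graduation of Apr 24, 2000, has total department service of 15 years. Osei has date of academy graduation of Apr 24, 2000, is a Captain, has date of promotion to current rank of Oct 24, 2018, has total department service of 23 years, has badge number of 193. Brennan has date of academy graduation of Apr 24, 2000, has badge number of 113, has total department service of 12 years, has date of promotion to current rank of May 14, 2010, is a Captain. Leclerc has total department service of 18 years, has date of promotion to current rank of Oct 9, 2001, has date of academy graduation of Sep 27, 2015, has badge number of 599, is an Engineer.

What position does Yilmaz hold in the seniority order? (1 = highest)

By rank: Ivanova, Obi, Osei, Nakamura and Brennan (Captain); then Yilmaz and Leclerc (Engineer).
Ivanova, Obi, Osei, Nakamura and Brennan all have date of academy graduation Apr 24, 2000, so the next rule applies.
Among Ivanova, Obi, Osei, Nakamura and Brennan, by date of promotion to current rank (later first): Ivanova (Jul 9, 2020) before Obi and Osei (Oct 24, 2018) before Nakamura (Jan 15, 2014) before Brennan (May 14, 2010).
Obi and Osei both have badge number 193, so the next rule applies.
Among Obi and Osei, by total department service (lower first): Obi (15 years) before Osei (23 years).
Yilmaz and Leclerc both have date of academy graduation Sep 27, 2015, so the next rule applies.
Yilmaz and Leclerc both have date of promotion to current rank Oct 9, 2001, so the next rule applies.
Yilmaz and Leclerc both have badge number 599, so the next rule applies.
Among Yilmaz and Leclerc, by total department service (lower first): Yilmaz (12 years) before Leclerc (18 years).
Order: Ivanova, Obi, Osei, Nakamura, Brennan, Yilmaz, Leclerc. So position 6.

6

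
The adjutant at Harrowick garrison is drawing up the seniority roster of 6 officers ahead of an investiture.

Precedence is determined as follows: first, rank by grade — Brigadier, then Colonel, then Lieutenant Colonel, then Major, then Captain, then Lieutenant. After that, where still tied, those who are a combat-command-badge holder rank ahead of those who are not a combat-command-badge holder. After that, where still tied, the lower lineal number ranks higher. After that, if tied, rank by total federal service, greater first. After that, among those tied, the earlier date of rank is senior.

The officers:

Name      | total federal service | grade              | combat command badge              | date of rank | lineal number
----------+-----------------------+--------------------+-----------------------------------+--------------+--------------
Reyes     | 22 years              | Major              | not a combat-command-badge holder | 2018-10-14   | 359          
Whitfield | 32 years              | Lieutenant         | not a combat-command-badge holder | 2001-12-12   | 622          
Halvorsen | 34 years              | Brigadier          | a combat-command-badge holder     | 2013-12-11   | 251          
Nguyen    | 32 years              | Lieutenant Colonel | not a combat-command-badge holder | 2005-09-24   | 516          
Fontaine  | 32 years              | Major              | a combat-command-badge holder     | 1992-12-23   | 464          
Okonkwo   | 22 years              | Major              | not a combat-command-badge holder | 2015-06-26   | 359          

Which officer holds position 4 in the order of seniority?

Okonkwo

By grade: Halvorsen (Brigadier); then Nguyen (Lieutenant Colonel); then Fontaine, Okonkwo and Reyes (Major); then Whitfield (Lieutenant).
Among Fontaine, Okonkwo and Reyes, a combat-command-badge holder before not a combat-command-badge holder: Fontaine (a combat-command-badge holder) before Okonkwo and Reyes (not a combat-command-badge holder).
Okonkwo and Reyes both have lineal number 359, so the next rule applies.
Okonkwo and Reyes both have total federal service 22 years, so the next rule applies.
Among Okonkwo and Reyes, by date of rank (earlier first): Okonkwo (2015-06-26) before Reyes (2018-10-14).
Order: Halvorsen, Nguyen, Fontaine, Okonkwo, Reyes, Whitfield.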